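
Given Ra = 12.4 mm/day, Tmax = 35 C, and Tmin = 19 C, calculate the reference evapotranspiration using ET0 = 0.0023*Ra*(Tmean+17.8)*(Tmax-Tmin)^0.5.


Tmean = (Tmax + Tmin)/2 = (35 + 19)/2 = 27.0
ET0 = 0.0023 * 12.4 * (27.0 + 17.8) * sqrt(35 - 19)
ET0 = 0.0023 * 12.4 * 44.8 * 4.000000

5.1108 mm/day


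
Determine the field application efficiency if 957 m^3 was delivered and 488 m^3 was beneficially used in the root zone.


Ea = V_root / V_field * 100 = 488 / 957 * 100 = 50.9927%

50.9927 %


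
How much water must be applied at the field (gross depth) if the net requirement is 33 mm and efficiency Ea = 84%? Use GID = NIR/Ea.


Ea = 84% = 0.84
GID = NIR / Ea = 33 / 0.84 = 39.2857 mm

39.2857 mm


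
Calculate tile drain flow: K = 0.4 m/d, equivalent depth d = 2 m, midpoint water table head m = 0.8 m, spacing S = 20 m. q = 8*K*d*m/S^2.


q = 8*K*d*m/S^2
q = 8*0.4*2*0.8/20^2
q = 5.1200 / 400

0.0128 m/d


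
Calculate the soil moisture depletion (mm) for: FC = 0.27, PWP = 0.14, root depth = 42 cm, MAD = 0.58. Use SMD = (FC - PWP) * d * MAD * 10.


SMD = (FC - PWP) * d * MAD * 10
SMD = (0.27 - 0.14) * 42 * 0.58 * 10
SMD = 0.1300 * 42 * 0.58 * 10

31.6680 mm


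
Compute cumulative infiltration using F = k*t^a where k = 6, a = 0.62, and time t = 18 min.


F = k * t^a = 6 * 18^0.62
F = 6 * 6.001626

36.0098 mm


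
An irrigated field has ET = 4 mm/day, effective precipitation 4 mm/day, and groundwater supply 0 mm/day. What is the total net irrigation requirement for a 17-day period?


Daily deficit = ET - Pe - GW = 4 - 4 - 0 = 0 mm/day
NIR = 0 * 17 = 0 mm

0 mm


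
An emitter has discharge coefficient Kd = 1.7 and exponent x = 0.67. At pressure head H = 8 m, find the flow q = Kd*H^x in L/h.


q = Kd * H^x = 1.7 * 8^0.67 = 1.7 * 4.027822

6.8473 L/h


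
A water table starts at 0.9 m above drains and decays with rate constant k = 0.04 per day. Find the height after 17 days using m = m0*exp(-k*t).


m = m0 * exp(-k*t)
m = 0.9 * exp(-0.04 * 17)
m = 0.9 * exp(-0.6800)

0.4560 m


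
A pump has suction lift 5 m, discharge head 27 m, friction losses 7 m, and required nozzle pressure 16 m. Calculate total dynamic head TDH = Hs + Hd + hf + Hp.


TDH = Hs + Hd + hf + Hp = 5 + 27 + 7 + 16 = 55

55 m


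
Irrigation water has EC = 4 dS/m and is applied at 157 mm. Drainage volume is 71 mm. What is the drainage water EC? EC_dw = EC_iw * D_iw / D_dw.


EC_dw = EC_iw * D_iw / D_dw
EC_dw = 4 * 157 / 71
EC_dw = 628 / 71

8.8451 dS/m


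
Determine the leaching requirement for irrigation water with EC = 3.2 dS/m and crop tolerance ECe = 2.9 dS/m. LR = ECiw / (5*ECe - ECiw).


LR = ECiw / (5*ECe - ECiw)
LR = 3.2 / (5*2.9 - 3.2)
LR = 3.2 / 11.3000

0.2832


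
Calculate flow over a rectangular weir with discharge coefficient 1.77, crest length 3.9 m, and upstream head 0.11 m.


Q = C * L * H^(3/2) = 1.77 * 3.9 * 0.11^1.5 = 1.77 * 3.9 * 0.036483

0.2518 m^3/s


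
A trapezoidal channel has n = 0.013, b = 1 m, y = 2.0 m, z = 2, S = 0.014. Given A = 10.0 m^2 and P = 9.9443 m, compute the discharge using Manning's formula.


R = A/P = 10.0/9.9443 = 1.005601
Q = (1/0.013) * 10.0 * 1.005601^(2/3) * 0.014^0.5

91.3562 m^3/s


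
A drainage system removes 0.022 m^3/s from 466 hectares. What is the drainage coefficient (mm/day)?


DC = Q * 86400 / (A * 10000) * 1000
DC = 0.022 * 86400 / (466 * 10000) * 1000
DC = 1900800.0000 / 4660000

0.4079 mm/day


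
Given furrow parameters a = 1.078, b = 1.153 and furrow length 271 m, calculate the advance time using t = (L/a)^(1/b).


t = (L/a)^(1/b)
t = (271/1.078)^(1/1.153)
t = 251.391466^(1/1.153)

120.7342 min


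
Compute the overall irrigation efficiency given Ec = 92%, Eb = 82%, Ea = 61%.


Ec = 0.92, Eb = 0.82, Ea = 0.61
E = 0.92 * 0.82 * 0.61 * 100 = 46.0184%

46.0184 %


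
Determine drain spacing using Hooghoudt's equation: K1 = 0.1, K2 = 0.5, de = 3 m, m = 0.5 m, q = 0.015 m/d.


S^2 = 8*K2*de*m/q + 4*K1*m^2/q
S^2 = 8*0.5*3*0.5/0.015 + 4*0.1*0.5^2/0.015
S = sqrt(406.6667)

20.1660 m


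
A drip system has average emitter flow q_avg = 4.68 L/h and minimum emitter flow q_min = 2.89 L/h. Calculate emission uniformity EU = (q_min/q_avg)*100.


EU = (q_min/q_avg)*100 = (2.89/4.68)*100 = 61.7521%

61.7521 %


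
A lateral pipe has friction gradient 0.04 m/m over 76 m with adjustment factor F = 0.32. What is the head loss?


hf = J * L * F = 0.04 * 76 * 0.32 = 0.9728 m

0.9728 m


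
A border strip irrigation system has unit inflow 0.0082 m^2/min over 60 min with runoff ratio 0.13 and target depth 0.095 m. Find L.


L = q*t/((1+r)*Z)
L = 0.0082*60/((1+0.13)*0.095)
L = 0.492/0.10735

4.5831 m


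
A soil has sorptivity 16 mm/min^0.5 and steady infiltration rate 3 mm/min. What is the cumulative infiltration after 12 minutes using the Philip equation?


F = S*sqrt(t) + A*t
F = 16*sqrt(12) + 3*12
F = 16*3.464102 + 36

91.4256 mm


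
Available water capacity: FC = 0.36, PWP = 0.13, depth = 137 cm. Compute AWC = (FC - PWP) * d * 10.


AWC = (FC - PWP) * d * 10
AWC = (0.36 - 0.13) * 137 * 10
AWC = 0.2300 * 137 * 10

315.1000 mm


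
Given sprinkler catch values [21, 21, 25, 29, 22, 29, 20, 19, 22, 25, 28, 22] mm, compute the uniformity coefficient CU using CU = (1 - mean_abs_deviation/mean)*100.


mean = 23.583333 mm
MAD = 3.013889 mm
CU = (1 - 3.013889/23.583333)*100

87.2203 %


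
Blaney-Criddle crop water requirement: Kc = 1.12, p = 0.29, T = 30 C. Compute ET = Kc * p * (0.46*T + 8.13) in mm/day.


ET = Kc * p * (0.46*T + 8.13)
ET = 1.12 * 0.29 * (0.46*30 + 8.13)
ET = 1.12 * 0.29 * 21.9300

7.1229 mm/day


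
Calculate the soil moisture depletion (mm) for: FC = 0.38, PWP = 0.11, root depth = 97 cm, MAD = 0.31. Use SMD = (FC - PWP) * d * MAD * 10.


SMD = (FC - PWP) * d * MAD * 10
SMD = (0.38 - 0.11) * 97 * 0.31 * 10
SMD = 0.2700 * 97 * 0.31 * 10

81.1890 mm


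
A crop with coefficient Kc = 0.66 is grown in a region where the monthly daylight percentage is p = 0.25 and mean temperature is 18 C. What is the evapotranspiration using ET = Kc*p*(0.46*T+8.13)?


ET = Kc * p * (0.46*T + 8.13)
ET = 0.66 * 0.25 * (0.46*18 + 8.13)
ET = 0.66 * 0.25 * 16.4100

2.7077 mm/day


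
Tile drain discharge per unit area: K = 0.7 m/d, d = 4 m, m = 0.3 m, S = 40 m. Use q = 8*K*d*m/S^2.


q = 8*K*d*m/S^2
q = 8*0.7*4*0.3/40^2
q = 6.7200 / 1600

0.0042 m/d


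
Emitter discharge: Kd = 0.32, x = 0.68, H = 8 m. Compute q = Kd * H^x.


q = Kd * H^x = 0.32 * 8^0.68 = 0.32 * 4.112455

1.3160 L/h


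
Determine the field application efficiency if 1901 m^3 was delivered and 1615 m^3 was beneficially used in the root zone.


Ea = V_root / V_field * 100 = 1615 / 1901 * 100 = 84.9553%

84.9553 %


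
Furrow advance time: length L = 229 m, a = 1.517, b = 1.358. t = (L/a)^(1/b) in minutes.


t = (L/a)^(1/b)
t = (229/1.517)^(1/1.358)
t = 150.955834^(1/1.358)

40.2212 min


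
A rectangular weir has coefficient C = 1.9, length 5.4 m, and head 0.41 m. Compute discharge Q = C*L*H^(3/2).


Q = C * L * H^(3/2) = 1.9 * 5.4 * 0.41^1.5 = 1.9 * 5.4 * 0.262528

2.6935 m^3/s


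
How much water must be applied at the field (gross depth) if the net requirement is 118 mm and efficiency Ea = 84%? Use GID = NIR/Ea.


Ea = 84% = 0.84
GID = NIR / Ea = 118 / 0.84 = 140.4762 mm

140.4762 mm


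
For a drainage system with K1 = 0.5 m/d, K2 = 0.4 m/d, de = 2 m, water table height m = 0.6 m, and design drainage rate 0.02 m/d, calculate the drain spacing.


S^2 = 8*K2*de*m/q + 4*K1*m^2/q
S^2 = 8*0.4*2*0.6/0.02 + 4*0.5*0.6^2/0.02
S = sqrt(228.0000)

15.0997 m


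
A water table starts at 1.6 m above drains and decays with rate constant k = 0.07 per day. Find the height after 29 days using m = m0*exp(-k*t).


m = m0 * exp(-k*t)
m = 1.6 * exp(-0.07 * 29)
m = 1.6 * exp(-2.0300)

0.2101 m


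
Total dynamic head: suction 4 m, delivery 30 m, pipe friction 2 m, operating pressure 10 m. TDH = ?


TDH = Hs + Hd + hf + Hp = 4 + 30 + 2 + 10 = 46

46 m


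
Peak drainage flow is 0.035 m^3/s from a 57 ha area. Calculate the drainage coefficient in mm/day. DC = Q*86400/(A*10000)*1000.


DC = Q * 86400 / (A * 10000) * 1000
DC = 0.035 * 86400 / (57 * 10000) * 1000
DC = 3024000.0000 / 570000

5.3053 mm/day


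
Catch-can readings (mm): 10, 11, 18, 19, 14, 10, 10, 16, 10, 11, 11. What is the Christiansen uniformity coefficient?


mean = 12.727273 mm
MAD = 2.925620 mm
CU = (1 - 2.925620/12.727273)*100

77.0130 %


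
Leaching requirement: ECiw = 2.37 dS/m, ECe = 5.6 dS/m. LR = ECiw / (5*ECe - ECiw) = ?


LR = ECiw / (5*ECe - ECiw)
LR = 2.37 / (5*5.6 - 2.37)
LR = 2.37 / 25.6300

0.0925


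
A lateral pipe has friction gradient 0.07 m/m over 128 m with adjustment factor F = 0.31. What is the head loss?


hf = J * L * F = 0.07 * 128 * 0.31 = 2.7776 m

2.7776 m


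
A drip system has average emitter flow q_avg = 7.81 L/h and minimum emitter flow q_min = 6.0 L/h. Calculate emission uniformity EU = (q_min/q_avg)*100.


EU = (q_min/q_avg)*100 = (6.0/7.81)*100 = 76.8246%

76.8246 %


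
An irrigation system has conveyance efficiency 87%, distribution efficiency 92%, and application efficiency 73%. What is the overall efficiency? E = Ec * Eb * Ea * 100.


Ec = 0.87, Eb = 0.92, Ea = 0.73
E = 0.87 * 0.92 * 0.73 * 100 = 58.4292%

58.4292 %


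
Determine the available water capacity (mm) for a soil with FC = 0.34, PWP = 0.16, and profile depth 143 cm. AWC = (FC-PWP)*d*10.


AWC = (FC - PWP) * d * 10
AWC = (0.34 - 0.16) * 143 * 10
AWC = 0.1800 * 143 * 10

257.4000 mm


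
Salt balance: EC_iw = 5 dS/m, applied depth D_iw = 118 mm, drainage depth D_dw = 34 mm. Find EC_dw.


EC_dw = EC_iw * D_iw / D_dw
EC_dw = 5 * 118 / 34
EC_dw = 590 / 34

17.3529 dS/m


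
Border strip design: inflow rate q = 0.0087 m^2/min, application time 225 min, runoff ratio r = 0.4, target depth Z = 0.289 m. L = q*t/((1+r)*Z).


L = q*t/((1+r)*Z)
L = 0.0087*225/((1+0.4)*0.289)
L = 1.9575/0.4046

4.8381 m


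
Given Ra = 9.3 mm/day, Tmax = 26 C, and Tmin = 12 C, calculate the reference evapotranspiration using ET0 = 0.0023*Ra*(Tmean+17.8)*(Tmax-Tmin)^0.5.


Tmean = (Tmax + Tmin)/2 = (26 + 12)/2 = 19.0
ET0 = 0.0023 * 9.3 * (19.0 + 17.8) * sqrt(26 - 12)
ET0 = 0.0023 * 9.3 * 36.8 * 3.741657

2.9453 mm/day


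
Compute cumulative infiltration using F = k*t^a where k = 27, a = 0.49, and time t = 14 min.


F = k * t^a = 27 * 14^0.49
F = 27 * 3.644204

98.3935 mm


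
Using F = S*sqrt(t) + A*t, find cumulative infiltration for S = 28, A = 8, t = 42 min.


F = S*sqrt(t) + A*t
F = 28*sqrt(42) + 8*42
F = 28*6.480741 + 336

517.4607 mm


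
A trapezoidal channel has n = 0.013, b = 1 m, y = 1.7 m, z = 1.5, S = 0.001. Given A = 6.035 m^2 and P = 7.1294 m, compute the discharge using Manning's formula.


R = A/P = 6.035/7.1294 = 0.846495
Q = (1/0.013) * 6.035 * 0.846495^(2/3) * 0.001^0.5

13.1366 m^3/s


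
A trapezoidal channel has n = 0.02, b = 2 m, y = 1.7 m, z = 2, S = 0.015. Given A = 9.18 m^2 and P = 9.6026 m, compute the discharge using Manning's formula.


R = A/P = 9.18/9.6026 = 0.955991
Q = (1/0.02) * 9.18 * 0.955991^(2/3) * 0.015^0.5

54.5541 m^3/s


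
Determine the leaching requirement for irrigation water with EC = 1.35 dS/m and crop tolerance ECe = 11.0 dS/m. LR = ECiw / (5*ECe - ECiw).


LR = ECiw / (5*ECe - ECiw)
LR = 1.35 / (5*11.0 - 1.35)
LR = 1.35 / 53.6500

0.0252


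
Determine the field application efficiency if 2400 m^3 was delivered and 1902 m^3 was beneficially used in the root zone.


Ea = V_root / V_field * 100 = 1902 / 2400 * 100 = 79.2500%

79.2500 %


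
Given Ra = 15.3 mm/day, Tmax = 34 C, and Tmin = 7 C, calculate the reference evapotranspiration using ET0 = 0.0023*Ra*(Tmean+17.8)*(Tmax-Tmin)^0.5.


Tmean = (Tmax + Tmin)/2 = (34 + 7)/2 = 20.5
ET0 = 0.0023 * 15.3 * (20.5 + 17.8) * sqrt(34 - 7)
ET0 = 0.0023 * 15.3 * 38.3 * 5.196152

7.0033 mm/day


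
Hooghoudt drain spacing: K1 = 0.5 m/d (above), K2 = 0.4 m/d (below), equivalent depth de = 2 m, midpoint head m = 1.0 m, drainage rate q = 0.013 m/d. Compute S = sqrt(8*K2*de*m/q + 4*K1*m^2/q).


S^2 = 8*K2*de*m/q + 4*K1*m^2/q
S^2 = 8*0.4*2*1.0/0.013 + 4*0.5*1.0^2/0.013
S = sqrt(646.1538)

25.4196 m


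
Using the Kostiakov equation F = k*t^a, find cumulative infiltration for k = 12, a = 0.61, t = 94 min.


F = k * t^a = 12 * 94^0.61
F = 12 * 15.981149

191.7738 mm


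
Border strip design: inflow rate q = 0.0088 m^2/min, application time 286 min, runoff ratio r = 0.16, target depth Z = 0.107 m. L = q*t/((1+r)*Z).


L = q*t/((1+r)*Z)
L = 0.0088*286/((1+0.16)*0.107)
L = 2.5168/0.12412

20.2772 m


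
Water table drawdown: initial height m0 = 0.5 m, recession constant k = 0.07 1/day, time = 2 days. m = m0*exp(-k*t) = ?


m = m0 * exp(-k*t)
m = 0.5 * exp(-0.07 * 2)
m = 0.5 * exp(-0.1400)

0.4347 m


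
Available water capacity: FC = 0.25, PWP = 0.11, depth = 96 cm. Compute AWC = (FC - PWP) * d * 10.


AWC = (FC - PWP) * d * 10
AWC = (0.25 - 0.11) * 96 * 10
AWC = 0.1400 * 96 * 10

134.4000 mm


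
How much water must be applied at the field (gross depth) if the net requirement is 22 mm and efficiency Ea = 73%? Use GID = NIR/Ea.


Ea = 73% = 0.73
GID = NIR / Ea = 22 / 0.73 = 30.1370 mm

30.1370 mm


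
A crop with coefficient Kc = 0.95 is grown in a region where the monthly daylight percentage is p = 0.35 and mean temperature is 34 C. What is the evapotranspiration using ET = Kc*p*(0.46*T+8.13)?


ET = Kc * p * (0.46*T + 8.13)
ET = 0.95 * 0.35 * (0.46*34 + 8.13)
ET = 0.95 * 0.35 * 23.7700

7.9035 mm/day


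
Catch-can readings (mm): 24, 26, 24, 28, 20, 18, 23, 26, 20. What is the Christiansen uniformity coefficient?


mean = 23.222222 mm
MAD = 2.641975 mm
CU = (1 - 2.641975/23.222222)*100

88.6231 %


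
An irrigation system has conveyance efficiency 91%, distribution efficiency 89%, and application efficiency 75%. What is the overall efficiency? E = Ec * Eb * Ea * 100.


Ec = 0.91, Eb = 0.89, Ea = 0.75
E = 0.91 * 0.89 * 0.75 * 100 = 60.7425%

60.7425 %


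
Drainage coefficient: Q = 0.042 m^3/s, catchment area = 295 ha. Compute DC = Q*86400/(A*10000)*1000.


DC = Q * 86400 / (A * 10000) * 1000
DC = 0.042 * 86400 / (295 * 10000) * 1000
DC = 3628800.0000 / 2950000

1.2301 mm/day


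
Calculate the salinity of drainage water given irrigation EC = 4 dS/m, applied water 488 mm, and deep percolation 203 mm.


EC_dw = EC_iw * D_iw / D_dw
EC_dw = 4 * 488 / 203
EC_dw = 1952 / 203

9.6158 dS/m


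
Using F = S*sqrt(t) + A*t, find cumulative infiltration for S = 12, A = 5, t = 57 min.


F = S*sqrt(t) + A*t
F = 12*sqrt(57) + 5*57
F = 12*7.549834 + 285

375.5980 mm


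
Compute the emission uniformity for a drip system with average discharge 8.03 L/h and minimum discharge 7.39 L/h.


EU = (q_min/q_avg)*100 = (7.39/8.03)*100 = 92.0299%

92.0299 %


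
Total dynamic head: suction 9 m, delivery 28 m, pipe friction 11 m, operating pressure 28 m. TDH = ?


TDH = Hs + Hd + hf + Hp = 9 + 28 + 11 + 28 = 76

76 m


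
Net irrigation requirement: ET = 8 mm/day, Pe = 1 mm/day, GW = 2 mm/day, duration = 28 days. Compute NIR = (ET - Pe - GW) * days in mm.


Daily deficit = ET - Pe - GW = 8 - 1 - 2 = 5 mm/day
NIR = 5 * 28 = 140 mm

140.0000 mm


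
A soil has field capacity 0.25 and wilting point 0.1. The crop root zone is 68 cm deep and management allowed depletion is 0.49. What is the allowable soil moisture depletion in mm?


SMD = (FC - PWP) * d * MAD * 10
SMD = (0.25 - 0.1) * 68 * 0.49 * 10
SMD = 0.1500 * 68 * 0.49 * 10

49.9800 mm


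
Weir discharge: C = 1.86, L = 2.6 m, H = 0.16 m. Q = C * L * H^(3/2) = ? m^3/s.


Q = C * L * H^(3/2) = 1.86 * 2.6 * 0.16^1.5 = 1.86 * 2.6 * 0.064000

0.3095 m^3/s


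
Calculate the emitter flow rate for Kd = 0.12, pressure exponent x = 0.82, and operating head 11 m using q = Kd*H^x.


q = Kd * H^x = 0.12 * 11^0.82 = 0.12 * 7.144009

0.8573 L/h


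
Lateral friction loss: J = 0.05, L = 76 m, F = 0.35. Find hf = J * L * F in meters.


hf = J * L * F = 0.05 * 76 * 0.35 = 1.3300 m

1.3300 m


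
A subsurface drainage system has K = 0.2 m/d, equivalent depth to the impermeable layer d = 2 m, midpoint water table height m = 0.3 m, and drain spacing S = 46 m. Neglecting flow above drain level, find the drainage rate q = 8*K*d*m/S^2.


q = 8*K*d*m/S^2
q = 8*0.2*2*0.3/46^2
q = 0.9600 / 2116

4.5369e-04 m/d


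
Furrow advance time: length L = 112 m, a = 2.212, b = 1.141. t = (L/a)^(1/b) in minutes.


t = (L/a)^(1/b)
t = (112/2.212)^(1/1.141)
t = 50.632911^(1/1.141)

31.1750 min


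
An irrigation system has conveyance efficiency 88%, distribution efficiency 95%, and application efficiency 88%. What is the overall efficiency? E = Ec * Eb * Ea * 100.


Ec = 0.88, Eb = 0.95, Ea = 0.88
E = 0.88 * 0.95 * 0.88 * 100 = 73.5680%

73.5680 %


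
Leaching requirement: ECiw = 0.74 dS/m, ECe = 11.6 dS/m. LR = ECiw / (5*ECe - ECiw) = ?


LR = ECiw / (5*ECe - ECiw)
LR = 0.74 / (5*11.6 - 0.74)
LR = 0.74 / 57.2600

0.0129


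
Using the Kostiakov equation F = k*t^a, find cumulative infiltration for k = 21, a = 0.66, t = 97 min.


F = k * t^a = 21 * 97^0.66
F = 21 * 20.477142

430.0200 mm


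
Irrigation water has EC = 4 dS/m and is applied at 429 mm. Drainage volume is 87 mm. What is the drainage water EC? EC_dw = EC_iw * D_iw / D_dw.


EC_dw = EC_iw * D_iw / D_dw
EC_dw = 4 * 429 / 87
EC_dw = 1716 / 87

19.7241 dS/m


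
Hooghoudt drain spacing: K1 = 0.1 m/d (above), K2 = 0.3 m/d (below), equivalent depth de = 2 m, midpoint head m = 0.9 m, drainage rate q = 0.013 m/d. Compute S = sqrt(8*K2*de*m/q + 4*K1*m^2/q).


S^2 = 8*K2*de*m/q + 4*K1*m^2/q
S^2 = 8*0.3*2*0.9/0.013 + 4*0.1*0.9^2/0.013
S = sqrt(357.2308)

18.9006 m


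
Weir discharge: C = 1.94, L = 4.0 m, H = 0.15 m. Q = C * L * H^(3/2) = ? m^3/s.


Q = C * L * H^(3/2) = 1.94 * 4.0 * 0.15^1.5 = 1.94 * 4.0 * 0.058095

0.4508 m^3/s


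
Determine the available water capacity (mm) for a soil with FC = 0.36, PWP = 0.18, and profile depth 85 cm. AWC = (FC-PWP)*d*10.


AWC = (FC - PWP) * d * 10
AWC = (0.36 - 0.18) * 85 * 10
AWC = 0.1800 * 85 * 10

153.0000 mm


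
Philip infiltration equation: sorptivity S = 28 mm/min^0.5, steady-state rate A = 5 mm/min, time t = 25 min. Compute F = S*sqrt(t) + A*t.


F = S*sqrt(t) + A*t
F = 28*sqrt(25) + 5*25
F = 28*5.000000 + 125

265.0000 mm


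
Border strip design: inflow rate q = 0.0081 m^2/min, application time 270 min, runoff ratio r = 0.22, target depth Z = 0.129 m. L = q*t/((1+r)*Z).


L = q*t/((1+r)*Z)
L = 0.0081*270/((1+0.22)*0.129)
L = 2.187/0.15738

13.8963 m


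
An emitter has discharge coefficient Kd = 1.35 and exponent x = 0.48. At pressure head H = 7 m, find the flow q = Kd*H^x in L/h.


q = Kd * H^x = 1.35 * 7^0.48 = 1.35 * 2.544761

3.4354 L/h


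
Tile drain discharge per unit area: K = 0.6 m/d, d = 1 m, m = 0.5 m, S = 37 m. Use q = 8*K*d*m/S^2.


q = 8*K*d*m/S^2
q = 8*0.6*1*0.5/37^2
q = 2.4000 / 1369

0.0018 m/d


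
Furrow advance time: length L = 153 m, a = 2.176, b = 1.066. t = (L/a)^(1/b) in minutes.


t = (L/a)^(1/b)
t = (153/2.176)^(1/1.066)
t = 70.312500^(1/1.066)

54.0351 min


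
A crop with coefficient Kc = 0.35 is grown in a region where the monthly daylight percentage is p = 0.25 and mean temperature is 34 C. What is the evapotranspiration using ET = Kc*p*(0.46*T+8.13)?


ET = Kc * p * (0.46*T + 8.13)
ET = 0.35 * 0.25 * (0.46*34 + 8.13)
ET = 0.35 * 0.25 * 23.7700

2.0799 mm/day


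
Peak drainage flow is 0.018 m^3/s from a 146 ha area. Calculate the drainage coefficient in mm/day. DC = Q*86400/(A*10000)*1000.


DC = Q * 86400 / (A * 10000) * 1000
DC = 0.018 * 86400 / (146 * 10000) * 1000
DC = 1555200.0000 / 1460000

1.0652 mm/day


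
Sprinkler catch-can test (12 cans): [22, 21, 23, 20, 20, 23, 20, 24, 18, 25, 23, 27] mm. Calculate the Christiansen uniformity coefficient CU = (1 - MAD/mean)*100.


mean = 22.166667 mm
MAD = 2.000000 mm
CU = (1 - 2.000000/22.166667)*100

90.9774 %


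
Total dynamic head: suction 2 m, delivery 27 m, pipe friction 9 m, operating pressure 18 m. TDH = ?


TDH = Hs + Hd + hf + Hp = 2 + 27 + 9 + 18 = 56

56 m


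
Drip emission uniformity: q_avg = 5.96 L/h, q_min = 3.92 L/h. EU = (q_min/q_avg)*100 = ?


EU = (q_min/q_avg)*100 = (3.92/5.96)*100 = 65.7718%

65.7718 %


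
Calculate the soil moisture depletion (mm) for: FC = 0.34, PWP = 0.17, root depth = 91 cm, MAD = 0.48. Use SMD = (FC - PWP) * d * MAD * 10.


SMD = (FC - PWP) * d * MAD * 10
SMD = (0.34 - 0.17) * 91 * 0.48 * 10
SMD = 0.1700 * 91 * 0.48 * 10

74.2560 mm


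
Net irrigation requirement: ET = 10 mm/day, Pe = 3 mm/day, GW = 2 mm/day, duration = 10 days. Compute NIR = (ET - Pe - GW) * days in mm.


Daily deficit = ET - Pe - GW = 10 - 3 - 2 = 5 mm/day
NIR = 5 * 10 = 50 mm

50.0000 mm


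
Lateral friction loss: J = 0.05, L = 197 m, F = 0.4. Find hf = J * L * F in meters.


hf = J * L * F = 0.05 * 197 * 0.4 = 3.9400 m

3.9400 m


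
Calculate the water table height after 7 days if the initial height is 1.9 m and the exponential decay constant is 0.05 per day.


m = m0 * exp(-k*t)
m = 1.9 * exp(-0.05 * 7)
m = 1.9 * exp(-0.3500)

1.3389 m


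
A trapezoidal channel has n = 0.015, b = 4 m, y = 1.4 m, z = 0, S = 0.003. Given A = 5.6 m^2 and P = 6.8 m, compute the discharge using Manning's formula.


R = A/P = 5.6/6.8 = 0.823529
Q = (1/0.015) * 5.6 * 0.823529^(2/3) * 0.003^0.5

17.9657 m^3/s


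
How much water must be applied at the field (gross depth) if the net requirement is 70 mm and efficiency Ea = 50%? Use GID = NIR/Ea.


Ea = 50% = 0.5
GID = NIR / Ea = 70 / 0.5 = 140.0000 mm

140.0000 mm


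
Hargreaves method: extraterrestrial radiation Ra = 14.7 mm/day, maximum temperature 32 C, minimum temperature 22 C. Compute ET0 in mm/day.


Tmean = (Tmax + Tmin)/2 = (32 + 22)/2 = 27.0
ET0 = 0.0023 * 14.7 * (27.0 + 17.8) * sqrt(32 - 22)
ET0 = 0.0023 * 14.7 * 44.8 * 3.162278

4.7899 mm/day


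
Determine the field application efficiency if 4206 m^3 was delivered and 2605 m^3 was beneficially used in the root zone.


Ea = V_root / V_field * 100 = 2605 / 4206 * 100 = 61.9353%

61.9353 %


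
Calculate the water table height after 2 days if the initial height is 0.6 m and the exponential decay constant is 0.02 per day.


m = m0 * exp(-k*t)
m = 0.6 * exp(-0.02 * 2)
m = 0.6 * exp(-0.0400)

0.5765 m


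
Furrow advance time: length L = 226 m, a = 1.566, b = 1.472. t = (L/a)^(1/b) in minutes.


t = (L/a)^(1/b)
t = (226/1.566)^(1/1.472)
t = 144.316731^(1/1.472)

29.3040 min


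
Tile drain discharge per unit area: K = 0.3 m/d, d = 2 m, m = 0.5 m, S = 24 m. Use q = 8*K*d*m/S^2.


q = 8*K*d*m/S^2
q = 8*0.3*2*0.5/24^2
q = 2.4000 / 576

0.0042 m/d


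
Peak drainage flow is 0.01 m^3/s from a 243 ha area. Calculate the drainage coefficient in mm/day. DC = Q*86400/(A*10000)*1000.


DC = Q * 86400 / (A * 10000) * 1000
DC = 0.01 * 86400 / (243 * 10000) * 1000
DC = 864000.0000 / 2430000

0.3556 mm/day


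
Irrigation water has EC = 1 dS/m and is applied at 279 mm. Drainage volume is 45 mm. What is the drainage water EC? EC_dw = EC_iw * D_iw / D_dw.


EC_dw = EC_iw * D_iw / D_dw
EC_dw = 1 * 279 / 45
EC_dw = 279 / 45

6.2000 dS/m


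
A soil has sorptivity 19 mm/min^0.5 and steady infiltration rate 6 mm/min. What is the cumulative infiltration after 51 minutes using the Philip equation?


F = S*sqrt(t) + A*t
F = 19*sqrt(51) + 6*51
F = 19*7.141428 + 306

441.6871 mm


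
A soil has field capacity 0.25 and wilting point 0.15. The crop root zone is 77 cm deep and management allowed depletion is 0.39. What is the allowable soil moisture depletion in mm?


SMD = (FC - PWP) * d * MAD * 10
SMD = (0.25 - 0.15) * 77 * 0.39 * 10
SMD = 0.1000 * 77 * 0.39 * 10

30.0300 mm


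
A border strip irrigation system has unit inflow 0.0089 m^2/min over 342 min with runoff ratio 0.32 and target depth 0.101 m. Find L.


L = q*t/((1+r)*Z)
L = 0.0089*342/((1+0.32)*0.101)
L = 3.0438/0.13332

22.8308 m


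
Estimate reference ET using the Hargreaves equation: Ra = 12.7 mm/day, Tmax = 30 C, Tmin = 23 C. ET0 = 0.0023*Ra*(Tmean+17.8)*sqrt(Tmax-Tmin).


Tmean = (Tmax + Tmin)/2 = (30 + 23)/2 = 26.5
ET0 = 0.0023 * 12.7 * (26.5 + 17.8) * sqrt(30 - 23)
ET0 = 0.0023 * 12.7 * 44.3 * 2.645751

3.4236 mm/day


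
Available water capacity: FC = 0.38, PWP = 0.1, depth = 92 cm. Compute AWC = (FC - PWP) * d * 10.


AWC = (FC - PWP) * d * 10
AWC = (0.38 - 0.1) * 92 * 10
AWC = 0.2800 * 92 * 10

257.6000 mm


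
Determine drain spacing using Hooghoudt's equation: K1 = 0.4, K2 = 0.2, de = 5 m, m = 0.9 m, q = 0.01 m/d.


S^2 = 8*K2*de*m/q + 4*K1*m^2/q
S^2 = 8*0.2*5*0.9/0.01 + 4*0.4*0.9^2/0.01
S = sqrt(849.6000)

29.1479 m


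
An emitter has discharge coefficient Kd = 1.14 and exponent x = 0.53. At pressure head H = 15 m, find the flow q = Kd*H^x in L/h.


q = Kd * H^x = 1.14 * 15^0.53 = 1.14 * 4.200765

4.7889 L/h


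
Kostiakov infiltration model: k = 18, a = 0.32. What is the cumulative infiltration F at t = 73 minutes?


F = k * t^a = 18 * 73^0.32
F = 18 * 3.946965

71.0454 mm


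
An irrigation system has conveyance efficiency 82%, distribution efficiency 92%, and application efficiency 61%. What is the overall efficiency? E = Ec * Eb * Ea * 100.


Ec = 0.82, Eb = 0.92, Ea = 0.61
E = 0.82 * 0.92 * 0.61 * 100 = 46.0184%

46.0184 %


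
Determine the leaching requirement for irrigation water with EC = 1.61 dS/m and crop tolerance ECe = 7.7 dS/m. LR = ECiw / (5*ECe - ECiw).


LR = ECiw / (5*ECe - ECiw)
LR = 1.61 / (5*7.7 - 1.61)
LR = 1.61 / 36.8900

0.0436


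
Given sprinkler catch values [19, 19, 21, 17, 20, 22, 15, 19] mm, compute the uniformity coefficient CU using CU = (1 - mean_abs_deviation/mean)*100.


mean = 19.000000 mm
MAD = 1.500000 mm
CU = (1 - 1.500000/19.000000)*100

92.1053 %


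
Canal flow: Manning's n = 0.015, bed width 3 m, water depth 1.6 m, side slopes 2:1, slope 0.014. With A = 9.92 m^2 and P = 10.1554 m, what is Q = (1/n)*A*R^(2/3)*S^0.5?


R = A/P = 9.92/10.1554 = 0.976820
Q = (1/0.015) * 9.92 * 0.976820^(2/3) * 0.014^0.5

77.0361 m^3/s


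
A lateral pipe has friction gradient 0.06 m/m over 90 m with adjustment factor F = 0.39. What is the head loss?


hf = J * L * F = 0.06 * 90 * 0.39 = 2.1060 m

2.1060 m


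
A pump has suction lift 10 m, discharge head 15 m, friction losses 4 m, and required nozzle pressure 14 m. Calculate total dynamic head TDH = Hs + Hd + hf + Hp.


TDH = Hs + Hd + hf + Hp = 10 + 15 + 4 + 14 = 43

43 m


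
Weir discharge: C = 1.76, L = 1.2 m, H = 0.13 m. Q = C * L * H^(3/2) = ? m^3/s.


Q = C * L * H^(3/2) = 1.76 * 1.2 * 0.13^1.5 = 1.76 * 1.2 * 0.046872

0.0990 m^3/s


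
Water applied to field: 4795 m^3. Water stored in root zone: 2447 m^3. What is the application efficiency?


Ea = V_root / V_field * 100 = 2447 / 4795 * 100 = 51.0323%

51.0323 %


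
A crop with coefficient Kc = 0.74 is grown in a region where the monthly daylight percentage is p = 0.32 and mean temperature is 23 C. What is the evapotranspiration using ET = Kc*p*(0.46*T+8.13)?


ET = Kc * p * (0.46*T + 8.13)
ET = 0.74 * 0.32 * (0.46*23 + 8.13)
ET = 0.74 * 0.32 * 18.7100

4.4305 mm/day


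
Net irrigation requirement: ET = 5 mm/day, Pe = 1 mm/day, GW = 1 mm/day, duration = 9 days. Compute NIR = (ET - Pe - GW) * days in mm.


Daily deficit = ET - Pe - GW = 5 - 1 - 1 = 3 mm/day
NIR = 3 * 9 = 27 mm

27.0000 mm


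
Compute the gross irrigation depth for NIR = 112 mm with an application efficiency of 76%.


Ea = 76% = 0.76
GID = NIR / Ea = 112 / 0.76 = 147.3684 mm

147.3684 mm


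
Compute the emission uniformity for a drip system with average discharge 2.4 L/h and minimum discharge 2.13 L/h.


EU = (q_min/q_avg)*100 = (2.13/2.4)*100 = 88.7500%

88.7500 %


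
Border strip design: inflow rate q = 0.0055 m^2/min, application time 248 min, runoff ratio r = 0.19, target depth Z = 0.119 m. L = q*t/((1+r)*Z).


L = q*t/((1+r)*Z)
L = 0.0055*248/((1+0.19)*0.119)
L = 1.364/0.14161

9.6321 m


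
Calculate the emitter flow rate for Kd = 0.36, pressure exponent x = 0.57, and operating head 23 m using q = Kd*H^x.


q = Kd * H^x = 0.36 * 23^0.57 = 0.36 * 5.972895

2.1502 L/h


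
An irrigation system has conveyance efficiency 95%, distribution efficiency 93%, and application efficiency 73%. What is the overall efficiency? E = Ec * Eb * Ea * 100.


Ec = 0.95, Eb = 0.93, Ea = 0.73
E = 0.95 * 0.93 * 0.73 * 100 = 64.4955%

64.4955 %


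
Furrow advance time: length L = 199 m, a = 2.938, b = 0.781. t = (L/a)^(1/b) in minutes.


t = (L/a)^(1/b)
t = (199/2.938)^(1/0.781)
t = 67.733152^(1/0.781)

220.8899 min


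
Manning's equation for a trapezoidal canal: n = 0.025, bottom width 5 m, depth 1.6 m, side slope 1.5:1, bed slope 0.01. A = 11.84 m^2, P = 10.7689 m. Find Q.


R = A/P = 11.84/10.7689 = 1.099462
Q = (1/0.025) * 11.84 * 1.099462^(2/3) * 0.01^0.5

50.4505 m^3/s


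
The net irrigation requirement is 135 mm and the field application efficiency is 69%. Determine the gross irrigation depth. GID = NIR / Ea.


Ea = 69% = 0.69
GID = NIR / Ea = 135 / 0.69 = 195.6522 mm

195.6522 mm


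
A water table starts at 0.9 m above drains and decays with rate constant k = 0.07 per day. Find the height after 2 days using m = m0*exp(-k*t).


m = m0 * exp(-k*t)
m = 0.9 * exp(-0.07 * 2)
m = 0.9 * exp(-0.1400)

0.7824 m


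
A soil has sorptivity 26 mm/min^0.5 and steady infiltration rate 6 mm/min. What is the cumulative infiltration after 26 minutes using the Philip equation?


F = S*sqrt(t) + A*t
F = 26*sqrt(26) + 6*26
F = 26*5.099020 + 156

288.5745 mm


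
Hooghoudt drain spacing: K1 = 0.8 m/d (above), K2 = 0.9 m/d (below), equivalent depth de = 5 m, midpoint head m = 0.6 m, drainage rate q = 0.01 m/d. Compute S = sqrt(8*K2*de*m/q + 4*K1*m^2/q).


S^2 = 8*K2*de*m/q + 4*K1*m^2/q
S^2 = 8*0.9*5*0.6/0.01 + 4*0.8*0.6^2/0.01
S = sqrt(2275.2000)

47.6991 m


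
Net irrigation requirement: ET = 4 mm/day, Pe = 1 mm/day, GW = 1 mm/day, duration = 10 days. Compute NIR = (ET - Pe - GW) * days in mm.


Daily deficit = ET - Pe - GW = 4 - 1 - 1 = 2 mm/day
NIR = 2 * 10 = 20 mm

20.0000 mm


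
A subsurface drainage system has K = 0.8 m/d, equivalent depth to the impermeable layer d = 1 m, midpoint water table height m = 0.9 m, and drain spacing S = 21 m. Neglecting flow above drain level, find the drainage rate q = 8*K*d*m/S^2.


q = 8*K*d*m/S^2
q = 8*0.8*1*0.9/21^2
q = 5.7600 / 441

0.0131 m/d


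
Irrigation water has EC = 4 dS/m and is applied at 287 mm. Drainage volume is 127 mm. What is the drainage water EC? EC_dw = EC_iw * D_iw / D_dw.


EC_dw = EC_iw * D_iw / D_dw
EC_dw = 4 * 287 / 127
EC_dw = 1148 / 127

9.0394 dS/m


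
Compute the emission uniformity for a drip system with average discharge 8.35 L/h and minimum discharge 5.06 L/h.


EU = (q_min/q_avg)*100 = (5.06/8.35)*100 = 60.5988%

60.5988 %


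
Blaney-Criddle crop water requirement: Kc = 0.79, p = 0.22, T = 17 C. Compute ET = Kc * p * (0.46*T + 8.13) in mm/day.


ET = Kc * p * (0.46*T + 8.13)
ET = 0.79 * 0.22 * (0.46*17 + 8.13)
ET = 0.79 * 0.22 * 15.9500

2.7721 mm/day


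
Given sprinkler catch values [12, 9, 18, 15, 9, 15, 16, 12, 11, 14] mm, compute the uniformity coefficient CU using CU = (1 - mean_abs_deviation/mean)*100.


mean = 13.100000 mm
MAD = 2.500000 mm
CU = (1 - 2.500000/13.100000)*100

80.9160 %


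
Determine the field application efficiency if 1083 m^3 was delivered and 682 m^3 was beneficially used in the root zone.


Ea = V_root / V_field * 100 = 682 / 1083 * 100 = 62.9732%

62.9732 %


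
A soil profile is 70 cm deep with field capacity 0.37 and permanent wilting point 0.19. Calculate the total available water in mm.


AWC = (FC - PWP) * d * 10
AWC = (0.37 - 0.19) * 70 * 10
AWC = 0.1800 * 70 * 10

126.0000 mm


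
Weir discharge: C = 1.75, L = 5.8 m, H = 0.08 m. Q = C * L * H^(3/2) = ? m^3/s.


Q = C * L * H^(3/2) = 1.75 * 5.8 * 0.08^1.5 = 1.75 * 5.8 * 0.022627

0.2297 m^3/s


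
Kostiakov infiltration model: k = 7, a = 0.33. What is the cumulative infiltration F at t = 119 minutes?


F = k * t^a = 7 * 119^0.33
F = 7 * 4.840949

33.8866 mm


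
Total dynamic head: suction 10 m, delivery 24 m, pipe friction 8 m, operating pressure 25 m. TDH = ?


TDH = Hs + Hd + hf + Hp = 10 + 24 + 8 + 25 = 67

67 m


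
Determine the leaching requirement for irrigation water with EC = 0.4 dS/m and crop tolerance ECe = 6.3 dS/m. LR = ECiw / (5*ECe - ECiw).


LR = ECiw / (5*ECe - ECiw)
LR = 0.4 / (5*6.3 - 0.4)
LR = 0.4 / 31.1000

0.0129


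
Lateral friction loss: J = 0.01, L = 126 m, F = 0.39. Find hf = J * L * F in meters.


hf = J * L * F = 0.01 * 126 * 0.39 = 0.4914 m

0.4914 m


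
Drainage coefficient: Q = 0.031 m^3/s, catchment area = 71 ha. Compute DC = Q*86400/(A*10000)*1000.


DC = Q * 86400 / (A * 10000) * 1000
DC = 0.031 * 86400 / (71 * 10000) * 1000
DC = 2678400.0000 / 710000

3.7724 mm/day


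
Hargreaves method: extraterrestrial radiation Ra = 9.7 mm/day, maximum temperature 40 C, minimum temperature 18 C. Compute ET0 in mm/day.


Tmean = (Tmax + Tmin)/2 = (40 + 18)/2 = 29.0
ET0 = 0.0023 * 9.7 * (29.0 + 17.8) * sqrt(40 - 18)
ET0 = 0.0023 * 9.7 * 46.8 * 4.690416

4.8973 mm/day


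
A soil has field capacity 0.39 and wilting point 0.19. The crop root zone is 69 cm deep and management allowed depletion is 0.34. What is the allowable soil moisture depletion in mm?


SMD = (FC - PWP) * d * MAD * 10
SMD = (0.39 - 0.19) * 69 * 0.34 * 10
SMD = 0.2000 * 69 * 0.34 * 10

46.9200 mm


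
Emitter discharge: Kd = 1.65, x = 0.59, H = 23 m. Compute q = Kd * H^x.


q = Kd * H^x = 1.65 * 23^0.59 = 1.65 * 6.359448

10.4931 L/h


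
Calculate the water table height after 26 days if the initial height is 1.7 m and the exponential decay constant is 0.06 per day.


m = m0 * exp(-k*t)
m = 1.7 * exp(-0.06 * 26)
m = 1.7 * exp(-1.5600)

0.3572 m


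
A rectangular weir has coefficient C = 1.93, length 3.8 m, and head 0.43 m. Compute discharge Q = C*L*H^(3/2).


Q = C * L * H^(3/2) = 1.93 * 3.8 * 0.43^1.5 = 1.93 * 3.8 * 0.281970

2.0680 m^3/s


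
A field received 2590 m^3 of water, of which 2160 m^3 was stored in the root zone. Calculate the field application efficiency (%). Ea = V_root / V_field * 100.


Ea = V_root / V_field * 100 = 2160 / 2590 * 100 = 83.3977%

83.3977 %


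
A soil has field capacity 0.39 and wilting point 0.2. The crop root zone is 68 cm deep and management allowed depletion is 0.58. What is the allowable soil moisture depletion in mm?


SMD = (FC - PWP) * d * MAD * 10
SMD = (0.39 - 0.2) * 68 * 0.58 * 10
SMD = 0.1900 * 68 * 0.58 * 10

74.9360 mm


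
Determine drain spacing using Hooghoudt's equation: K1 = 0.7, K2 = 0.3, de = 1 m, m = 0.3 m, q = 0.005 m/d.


S^2 = 8*K2*de*m/q + 4*K1*m^2/q
S^2 = 8*0.3*1*0.3/0.005 + 4*0.7*0.3^2/0.005
S = sqrt(194.4000)

13.9427 m


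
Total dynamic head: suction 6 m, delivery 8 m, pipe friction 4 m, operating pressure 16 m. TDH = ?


TDH = Hs + Hd + hf + Hp = 6 + 8 + 4 + 16 = 34

34 m


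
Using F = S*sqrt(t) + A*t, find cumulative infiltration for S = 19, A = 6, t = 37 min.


F = S*sqrt(t) + A*t
F = 19*sqrt(37) + 6*37
F = 19*6.082763 + 222

337.5725 mm


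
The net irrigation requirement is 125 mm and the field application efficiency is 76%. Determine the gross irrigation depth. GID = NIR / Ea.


Ea = 76% = 0.76
GID = NIR / Ea = 125 / 0.76 = 164.4737 mm

164.4737 mm


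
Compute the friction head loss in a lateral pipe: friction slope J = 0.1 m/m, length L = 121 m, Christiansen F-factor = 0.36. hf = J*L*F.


hf = J * L * F = 0.1 * 121 * 0.36 = 4.3560 m

4.3560 m


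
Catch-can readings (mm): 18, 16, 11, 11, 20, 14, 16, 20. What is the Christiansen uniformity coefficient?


mean = 15.750000 mm
MAD = 2.812500 mm
CU = (1 - 2.812500/15.750000)*100

82.1429 %


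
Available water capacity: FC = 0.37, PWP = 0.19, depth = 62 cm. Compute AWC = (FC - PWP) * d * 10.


AWC = (FC - PWP) * d * 10
AWC = (0.37 - 0.19) * 62 * 10
AWC = 0.1800 * 62 * 10

111.6000 mm


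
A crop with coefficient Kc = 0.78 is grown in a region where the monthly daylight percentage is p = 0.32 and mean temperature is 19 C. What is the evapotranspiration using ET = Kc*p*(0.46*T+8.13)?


ET = Kc * p * (0.46*T + 8.13)
ET = 0.78 * 0.32 * (0.46*19 + 8.13)
ET = 0.78 * 0.32 * 16.8700

4.2108 mm/day


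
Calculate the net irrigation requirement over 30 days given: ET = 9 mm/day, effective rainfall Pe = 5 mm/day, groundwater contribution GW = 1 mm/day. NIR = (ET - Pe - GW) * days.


Daily deficit = ET - Pe - GW = 9 - 5 - 1 = 3 mm/day
NIR = 3 * 30 = 90 mm

90.0000 mm


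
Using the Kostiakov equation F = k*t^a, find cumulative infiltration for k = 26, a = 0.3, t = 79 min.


F = k * t^a = 26 * 79^0.3
F = 26 * 3.709267

96.4409 mm


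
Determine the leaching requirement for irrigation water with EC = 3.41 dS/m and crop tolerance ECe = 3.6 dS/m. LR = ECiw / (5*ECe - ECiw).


LR = ECiw / (5*ECe - ECiw)
LR = 3.41 / (5*3.6 - 3.41)
LR = 3.41 / 14.5900

0.2337


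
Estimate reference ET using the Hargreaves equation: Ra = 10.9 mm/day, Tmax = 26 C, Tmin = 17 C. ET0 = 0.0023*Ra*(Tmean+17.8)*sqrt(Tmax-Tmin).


Tmean = (Tmax + Tmin)/2 = (26 + 17)/2 = 21.5
ET0 = 0.0023 * 10.9 * (21.5 + 17.8) * sqrt(26 - 17)
ET0 = 0.0023 * 10.9 * 39.3 * 3.000000

2.9558 mm/day


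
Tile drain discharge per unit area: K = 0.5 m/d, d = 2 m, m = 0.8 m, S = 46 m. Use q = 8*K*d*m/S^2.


q = 8*K*d*m/S^2
q = 8*0.5*2*0.8/46^2
q = 6.4000 / 2116

0.0030 m/d


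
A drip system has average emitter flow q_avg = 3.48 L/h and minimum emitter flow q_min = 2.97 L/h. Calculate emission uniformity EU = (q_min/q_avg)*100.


EU = (q_min/q_avg)*100 = (2.97/3.48)*100 = 85.3448%

85.3448 %


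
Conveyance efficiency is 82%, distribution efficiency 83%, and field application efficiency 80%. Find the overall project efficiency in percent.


Ec = 0.82, Eb = 0.83, Ea = 0.8
E = 0.82 * 0.83 * 0.8 * 100 = 54.4480%

54.4480 %


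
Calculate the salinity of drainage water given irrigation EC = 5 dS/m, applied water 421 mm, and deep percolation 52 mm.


EC_dw = EC_iw * D_iw / D_dw
EC_dw = 5 * 421 / 52
EC_dw = 2105 / 52

40.4808 dS/m


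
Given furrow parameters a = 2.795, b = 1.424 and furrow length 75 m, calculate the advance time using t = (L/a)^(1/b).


t = (L/a)^(1/b)
t = (75/2.795)^(1/1.424)
t = 26.833631^(1/1.424)

10.0760 min


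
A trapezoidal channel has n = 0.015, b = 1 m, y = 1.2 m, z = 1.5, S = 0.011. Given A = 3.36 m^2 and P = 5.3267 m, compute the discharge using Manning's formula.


R = A/P = 3.36/5.3267 = 0.630785
Q = (1/0.015) * 3.36 * 0.630785^(2/3) * 0.011^0.5

17.2795 m^3/s


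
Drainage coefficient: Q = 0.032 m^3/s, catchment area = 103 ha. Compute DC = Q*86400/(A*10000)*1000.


DC = Q * 86400 / (A * 10000) * 1000
DC = 0.032 * 86400 / (103 * 10000) * 1000
DC = 2764800.0000 / 1030000

2.6843 mm/day


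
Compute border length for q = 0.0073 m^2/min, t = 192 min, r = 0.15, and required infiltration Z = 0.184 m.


L = q*t/((1+r)*Z)
L = 0.0073*192/((1+0.15)*0.184)
L = 1.4016/0.2116

6.6238 m


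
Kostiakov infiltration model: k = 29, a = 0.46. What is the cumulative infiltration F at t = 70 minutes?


F = k * t^a = 29 * 70^0.46
F = 29 * 7.059031

204.7119 mm


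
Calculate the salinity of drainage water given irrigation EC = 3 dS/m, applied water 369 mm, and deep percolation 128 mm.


EC_dw = EC_iw * D_iw / D_dw
EC_dw = 3 * 369 / 128
EC_dw = 1107 / 128

8.6484 dS/m
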